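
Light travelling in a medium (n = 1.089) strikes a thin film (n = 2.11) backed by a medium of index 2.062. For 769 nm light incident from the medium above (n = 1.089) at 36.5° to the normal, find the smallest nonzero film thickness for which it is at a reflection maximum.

95.7 nm

At the upper boundary (n = 1.089 to n = 2.11) the reflected ray undergoes a half-wave phase shift.
Ray reflecting at the bottom interface goes from n = 2.11 toward n = 2.062: no phase shift.
The two reflections differ by half a wavelength.
With one net inversion, constructive interference in reflection requires 2 n t cos θ_r = (m + ½) λ.
Snell's law: 1.089 sin 36.5° = 2.11 sin θ_r → sin θ_r = 0.307, cos θ_r = 0.952.
Minimum at m = 0: t = λ / (4 n cos θ_r) = 769 / (4 × 2.11 × 0.952) = 95.7 nm.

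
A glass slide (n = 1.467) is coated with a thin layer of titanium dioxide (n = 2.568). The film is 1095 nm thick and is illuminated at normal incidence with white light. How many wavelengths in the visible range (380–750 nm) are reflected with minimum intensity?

7

Ray reflecting at the top interface goes from n = 1.0 toward n = 2.568: a half-wave phase shift.
Ray reflecting at the bottom interface goes from n = 2.568 toward n = 1.467: no phase shift.
Net: one phase inversion between the two reflected rays.
So the condition for destructive reflection is 2 n t = m λ.
λ = 2 n t / m = 5624 / m nm.
m=7: 803 nm (IR); m=8: 703 nm (visible); m=9: 625 nm (visible); m=10: 562 nm (visible); m=11: 511 nm (visible); m=12: 469 nm (visible); m=13: 433 nm (visible); m=14: 402 nm (visible); m=15: 375 nm (UV).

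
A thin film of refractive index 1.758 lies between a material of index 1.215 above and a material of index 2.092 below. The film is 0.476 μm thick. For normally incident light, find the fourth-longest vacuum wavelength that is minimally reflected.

Ray reflecting at the top interface goes from n = 1.215 toward n = 1.758: a half-wave phase shift.
Bottom surface (1.758 → 2.092): reflection off a higher-index medium gives a half-wave phase shift.
The two reflections carry the same phase change, so no net offset.
For weak reflection here: 2 n t = (m + ½) λ.
λ = 2 n t / (m + ½). The fourth-longest wavelength is m = 3: λ = 2 × 1.758 × 476 / 3.50 = 478 nm.

478 nm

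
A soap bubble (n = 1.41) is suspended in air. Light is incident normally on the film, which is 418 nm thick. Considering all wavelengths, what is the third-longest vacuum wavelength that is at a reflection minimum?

At the upper boundary (n = 1.0 to n = 1.41) the reflected ray undergoes a half-wave phase shift.
Bottom surface (1.41 → 1.0): reflection off a lower-index medium gives no phase shift.
Exactly one π shift → a net half-wave offset.
For minimum reflection here: 2 n t = m λ.
λ = 2 n t / m. The third-longest wavelength is m = 3: λ = 2 × 1.41 × 418 / 3.00 = 393 nm.

393 nm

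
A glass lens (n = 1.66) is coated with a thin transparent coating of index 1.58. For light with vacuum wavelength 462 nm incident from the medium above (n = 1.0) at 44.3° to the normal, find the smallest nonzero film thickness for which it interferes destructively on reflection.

At the upper boundary (n = 1.0 to n = 1.58) the reflected ray undergoes a half-wave phase shift.
At the lower boundary (n = 1.58 to n = 1.66) the reflected ray undergoes a half-wave phase shift.
Net: no relative phase inversion (both shifts match).
So the condition for destructive reflection is 2 n t cos θ_r = (m + ½) λ.
Snell's law: 1.0 sin 44.3° = 1.58 sin θ_r → sin θ_r = 0.442, cos θ_r = 0.897.
Minimum at m = 0: t = λ / (4 n cos θ_r) = 462 / (4 × 1.58 × 0.897) = 81.5 nm.

81.5 nm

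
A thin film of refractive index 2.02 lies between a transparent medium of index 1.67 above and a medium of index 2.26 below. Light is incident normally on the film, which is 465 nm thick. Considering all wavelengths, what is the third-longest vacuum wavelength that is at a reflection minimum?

751 nm

Top surface (1.67 → 2.02): reflection off a higher-index medium gives a half-wave phase shift.
Bottom surface (2.02 → 2.26): reflection off a higher-index medium gives a half-wave phase shift.
The two reflections carry the same phase change, so no net offset.
So the condition for destructive reflection is 2 n t = (m + ½) λ.
λ = 2 n t / (m + ½). The third-longest wavelength is m = 2: λ = 2 × 2.02 × 465 / 2.50 = 751 nm.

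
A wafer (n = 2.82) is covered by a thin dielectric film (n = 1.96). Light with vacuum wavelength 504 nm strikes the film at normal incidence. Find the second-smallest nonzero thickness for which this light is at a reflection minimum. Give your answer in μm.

0.193 μm

Top surface (1.0 → 1.96): reflection off a higher-index medium gives a half-wave phase shift.
Ray reflecting at the bottom interface goes from n = 1.96 toward n = 2.82: a half-wave phase shift.
Net: no relative phase inversion (both shifts match).
With no net inversion, destructive interference in reflection requires 2 n t = (m + ½) λ.
The second-smallest nonzero thickness corresponds to m = 1: t = (m + ½) λ / (2 n) = 1.50 × 504 / (2 × 1.96) = 193 nm.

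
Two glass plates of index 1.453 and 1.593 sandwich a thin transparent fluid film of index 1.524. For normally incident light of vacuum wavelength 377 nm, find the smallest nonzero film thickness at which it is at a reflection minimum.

61.8 nm

Ray reflecting at the top interface goes from n = 1.453 toward n = 1.524: a half-wave phase shift.
At the lower boundary (n = 1.524 to n = 1.593) the reflected ray undergoes a half-wave phase shift.
The two reflections carry the same phase change, so no net offset.
With no net inversion, destructive interference in reflection requires 2 n t = (m + ½) λ.
Minimum at m = 0: t = λ / (4 n) = 377 / (4 × 1.524) = 61.8 nm.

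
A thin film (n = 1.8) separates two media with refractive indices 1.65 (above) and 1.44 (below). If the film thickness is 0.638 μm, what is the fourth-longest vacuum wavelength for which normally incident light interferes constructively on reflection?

Ray reflecting at the top interface goes from n = 1.65 toward n = 1.8: a half-wave phase shift.
At the lower boundary (n = 1.8 to n = 1.44) the reflected ray undergoes no phase shift.
Net: one phase inversion between the two reflected rays.
So the condition for constructive reflection is 2 n t = (m + ½) λ.
λ = 2 n t / (m + ½). The fourth-longest wavelength is m = 3: λ = 2 × 1.8 × 638 / 3.50 = 656 nm.

656 nm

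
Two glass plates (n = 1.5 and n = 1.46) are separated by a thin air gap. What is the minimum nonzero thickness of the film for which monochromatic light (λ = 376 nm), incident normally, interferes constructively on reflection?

94.0 nm

At the upper boundary (n = 1.5 to n = 1.0) the reflected ray undergoes no phase shift.
Ray reflecting at the bottom interface goes from n = 1.0 toward n = 1.46: a half-wave phase shift.
Exactly one π shift → a net half-wave offset.
For maximum reflection here: 2 n t = (m + ½) λ.
Minimum at m = 0: t = λ / (4 n) = 376 / (4 × 1.0) = 94.0 nm.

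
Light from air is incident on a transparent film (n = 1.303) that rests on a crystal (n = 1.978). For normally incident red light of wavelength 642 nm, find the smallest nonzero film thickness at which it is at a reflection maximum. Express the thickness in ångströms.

2464 Å

Ray reflecting at the top interface goes from n = 1.0 toward n = 1.303: a half-wave phase shift.
Ray reflecting at the bottom interface goes from n = 1.303 toward n = 1.978: a half-wave phase shift.
Net: no relative phase inversion (both shifts match).
For bright reflection here: 2 n t = m λ.
Minimum nonzero at m = 1: t = λ / (2 n) = 642 / (2 × 1.303) = 246 nm.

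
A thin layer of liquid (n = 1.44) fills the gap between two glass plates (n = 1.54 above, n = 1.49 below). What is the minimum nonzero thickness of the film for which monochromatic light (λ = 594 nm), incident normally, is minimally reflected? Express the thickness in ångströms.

Ray reflecting at the top interface goes from n = 1.54 toward n = 1.44: no phase shift.
Bottom surface (1.44 → 1.49): reflection off a higher-index medium gives a half-wave phase shift.
The two reflections differ by half a wavelength.
So the condition for destructive reflection is 2 n t = m λ.
Minimum nonzero at m = 1: t = λ / (2 n) = 594 / (2 × 1.44) = 206 nm.

2063 Å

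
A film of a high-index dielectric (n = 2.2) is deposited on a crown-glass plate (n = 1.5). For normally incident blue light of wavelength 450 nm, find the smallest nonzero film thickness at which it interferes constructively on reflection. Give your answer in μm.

0.0511 μm

Top surface (1.0 → 2.2): reflection off a higher-index medium gives a half-wave phase shift.
At the lower boundary (n = 2.2 to n = 1.5) the reflected ray undergoes no phase shift.
The two reflections differ by half a wavelength.
So the condition for constructive reflection is 2 n t = (m + ½) λ.
Minimum at m = 0: t = λ / (4 n) = 450 / (4 × 2.2) = 51.1 nm.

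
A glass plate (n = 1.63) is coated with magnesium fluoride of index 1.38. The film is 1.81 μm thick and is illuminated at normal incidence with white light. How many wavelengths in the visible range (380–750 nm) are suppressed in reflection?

At the upper boundary (n = 1.0 to n = 1.38) the reflected ray undergoes a half-wave phase shift.
Ray reflecting at the bottom interface goes from n = 1.38 toward n = 1.63: a half-wave phase shift.
Zero or two π shifts → no net half-wave offset.
With no net inversion, destructive interference in reflection requires 2 n t = (m + ½) λ.
λ = 2 n t / (m + ½) = 4996 / (m + ½) nm.
m=6: 769 nm (IR); m=7: 666 nm (visible); m=8: 588 nm (visible); m=9: 526 nm (visible); m=10: 476 nm (visible); m=11: 434 nm (visible); m=12: 400 nm (visible); m=13: 370 nm (UV).

6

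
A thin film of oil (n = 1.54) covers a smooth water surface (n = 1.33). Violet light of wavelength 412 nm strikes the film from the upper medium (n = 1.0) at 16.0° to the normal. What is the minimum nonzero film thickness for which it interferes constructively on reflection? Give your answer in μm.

Ray reflecting at the top interface goes from n = 1.0 toward n = 1.54: a half-wave phase shift.
Ray reflecting at the bottom interface goes from n = 1.54 toward n = 1.33: no phase shift.
Exactly one π shift → a net half-wave offset.
With one net inversion, constructive interference in reflection requires 2 n t cos θ_r = (m + ½) λ.
Snell's law: 1.0 sin 16.0° = 1.54 sin θ_r → sin θ_r = 0.179, cos θ_r = 0.984.
Minimum at m = 0: t = λ / (4 n cos θ_r) = 412 / (4 × 1.54 × 0.984) = 68.0 nm.

0.0680 μm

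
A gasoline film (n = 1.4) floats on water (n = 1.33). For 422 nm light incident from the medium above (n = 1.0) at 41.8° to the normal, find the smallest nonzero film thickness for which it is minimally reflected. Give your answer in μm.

0.171 μm

At the upper boundary (n = 1.0 to n = 1.4) the reflected ray undergoes a half-wave phase shift.
Ray reflecting at the bottom interface goes from n = 1.4 toward n = 1.33: no phase shift.
Exactly one π shift → a net half-wave offset.
With one net inversion, destructive interference in reflection requires 2 n t cos θ_r = m λ.
Snell's law: 1.0 sin 41.8° = 1.4 sin θ_r → sin θ_r = 0.476, cos θ_r = 0.879.
Minimum nonzero at m = 1: t = λ / (2 n cos θ_r) = 422 / (2 × 1.4 × 0.879) = 171 nm.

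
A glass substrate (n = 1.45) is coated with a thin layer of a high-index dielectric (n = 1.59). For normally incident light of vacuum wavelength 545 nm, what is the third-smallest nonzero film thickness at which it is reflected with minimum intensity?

514 nm

Ray reflecting at the top interface goes from n = 1.0 toward n = 1.59: a half-wave phase shift.
Ray reflecting at the bottom interface goes from n = 1.59 toward n = 1.45: no phase shift.
Exactly one π shift → a net half-wave offset.
So the condition for destructive reflection is 2 n t = m λ.
The third-smallest nonzero thickness corresponds to m = 3: t = m λ / (2 n) = 3.00 × 545 / (2 × 1.59) = 514 nm.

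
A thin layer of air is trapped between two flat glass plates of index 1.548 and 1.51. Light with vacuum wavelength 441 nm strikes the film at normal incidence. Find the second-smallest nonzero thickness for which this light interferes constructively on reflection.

331 nm

Top surface (1.548 → 1.0): reflection off a lower-index medium gives no phase shift.
At the lower boundary (n = 1.0 to n = 1.51) the reflected ray undergoes a half-wave phase shift.
Exactly one π shift → a net half-wave offset.
With one net inversion, constructive interference in reflection requires 2 n t = (m + ½) λ.
The second-smallest nonzero thickness corresponds to m = 1: t = (m + ½) λ / (2 n) = 1.50 × 441 / (2 × 1.0) = 331 nm.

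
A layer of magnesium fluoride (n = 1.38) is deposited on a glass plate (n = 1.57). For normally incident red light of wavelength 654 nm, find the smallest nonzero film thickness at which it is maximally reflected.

Ray reflecting at the top interface goes from n = 1.0 toward n = 1.38: a half-wave phase shift.
At the lower boundary (n = 1.38 to n = 1.57) the reflected ray undergoes a half-wave phase shift.
Zero or two π shifts → no net half-wave offset.
So the condition for constructive reflection is 2 n t = m λ.
Minimum nonzero at m = 1: t = λ / (2 n) = 654 / (2 × 1.38) = 237 nm.

237 nm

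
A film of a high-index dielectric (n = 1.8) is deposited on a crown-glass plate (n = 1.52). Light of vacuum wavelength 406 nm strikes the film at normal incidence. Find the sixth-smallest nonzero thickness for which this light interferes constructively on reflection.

620 nm

Ray reflecting at the top interface goes from n = 1.0 toward n = 1.8: a half-wave phase shift.
Bottom surface (1.8 → 1.52): reflection off a lower-index medium gives no phase shift.
Exactly one π shift → a net half-wave offset.
For bright reflection here: 2 n t = (m + ½) λ.
The sixth-smallest nonzero thickness corresponds to m = 5: t = (m + ½) λ / (2 n) = 5.50 × 406 / (2 × 1.8) = 620 nm.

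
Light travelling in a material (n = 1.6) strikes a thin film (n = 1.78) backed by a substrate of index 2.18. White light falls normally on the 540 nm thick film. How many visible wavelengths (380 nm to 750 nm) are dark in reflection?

Top surface (1.6 → 1.78): reflection off a higher-index medium gives a half-wave phase shift.
Ray reflecting at the bottom interface goes from n = 1.78 toward n = 2.18: a half-wave phase shift.
Net: no relative phase inversion (both shifts match).
For weak reflection here: 2 n t = (m + ½) λ.
λ = 2 n t / (m + ½) = 1922 / (m + ½) nm.
m=2: 769 nm (IR); m=3: 549 nm (visible); m=4: 427 nm (visible); m=5: 350 nm (UV).

2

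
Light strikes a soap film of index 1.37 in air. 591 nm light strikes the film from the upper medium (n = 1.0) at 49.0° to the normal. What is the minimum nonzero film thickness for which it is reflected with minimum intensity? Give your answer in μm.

0.258 μm

At the upper boundary (n = 1.0 to n = 1.37) the reflected ray undergoes a half-wave phase shift.
Bottom surface (1.37 → 1.0): reflection off a lower-index medium gives no phase shift.
Exactly one π shift → a net half-wave offset.
So the condition for destructive reflection is 2 n t cos θ_r = m λ.
Snell's law: 1.0 sin 49.0° = 1.37 sin θ_r → sin θ_r = 0.551, cos θ_r = 0.835.
Minimum nonzero at m = 1: t = λ / (2 n cos θ_r) = 591 / (2 × 1.37 × 0.835) = 258 nm.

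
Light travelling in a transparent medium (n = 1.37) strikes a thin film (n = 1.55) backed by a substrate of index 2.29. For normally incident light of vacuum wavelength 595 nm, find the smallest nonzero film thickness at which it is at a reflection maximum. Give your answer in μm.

0.192 μm

At the upper boundary (n = 1.37 to n = 1.55) the reflected ray undergoes a half-wave phase shift.
Bottom surface (1.55 → 2.29): reflection off a higher-index medium gives a half-wave phase shift.
The two reflections carry the same phase change, so no net offset.
For strong reflection here: 2 n t = m λ.
Minimum nonzero at m = 1: t = λ / (2 n) = 595 / (2 × 1.55) = 192 nm.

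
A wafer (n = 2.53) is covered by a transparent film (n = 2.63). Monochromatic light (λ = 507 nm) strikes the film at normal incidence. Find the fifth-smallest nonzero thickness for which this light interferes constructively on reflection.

Top surface (1.0 → 2.63): reflection off a higher-index medium gives a half-wave phase shift.
At the lower boundary (n = 2.63 to n = 2.53) the reflected ray undergoes no phase shift.
Net: one phase inversion between the two reflected rays.
For strong reflection here: 2 n t = (m + ½) λ.
The fifth-smallest nonzero thickness corresponds to m = 4: t = (m + ½) λ / (2 n) = 4.50 × 507 / (2 × 2.63) = 434 nm.

434 nm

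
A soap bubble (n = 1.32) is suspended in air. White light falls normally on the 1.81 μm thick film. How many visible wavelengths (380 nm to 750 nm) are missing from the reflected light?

At the upper boundary (n = 1.0 to n = 1.32) the reflected ray undergoes a half-wave phase shift.
Ray reflecting at the bottom interface goes from n = 1.32 toward n = 1.0: no phase shift.
Net: one phase inversion between the two reflected rays.
So the condition for destructive reflection is 2 n t = m λ.
λ = 2 n t / m = 4778 / m nm.
m=6: 796 nm (IR); m=7: 683 nm (visible); m=8: 597 nm (visible); m=9: 531 nm (visible); m=10: 478 nm (visible); m=11: 434 nm (visible); m=12: 398 nm (visible); m=13: 368 nm (UV).

6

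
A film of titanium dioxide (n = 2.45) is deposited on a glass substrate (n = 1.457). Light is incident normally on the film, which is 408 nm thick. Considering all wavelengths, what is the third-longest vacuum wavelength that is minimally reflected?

666 nm

Ray reflecting at the top interface goes from n = 1.0 toward n = 2.45: a half-wave phase shift.
At the lower boundary (n = 2.45 to n = 1.457) the reflected ray undergoes no phase shift.
Exactly one π shift → a net half-wave offset.
For minimum reflection here: 2 n t = m λ.
λ = 2 n t / m. The third-longest wavelength is m = 3: λ = 2 × 2.45 × 408 / 3.00 = 666 nm.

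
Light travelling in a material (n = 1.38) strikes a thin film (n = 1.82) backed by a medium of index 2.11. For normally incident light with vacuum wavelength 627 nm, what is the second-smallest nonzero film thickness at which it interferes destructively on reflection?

258 nm

At the upper boundary (n = 1.38 to n = 1.82) the reflected ray undergoes a half-wave phase shift.
At the lower boundary (n = 1.82 to n = 2.11) the reflected ray undergoes a half-wave phase shift.
Net: no relative phase inversion (both shifts match).
With no net inversion, destructive interference in reflection requires 2 n t = (m + ½) λ.
The second-smallest nonzero thickness corresponds to m = 1: t = (m + ½) λ / (2 n) = 1.50 × 627 / (2 × 1.82) = 258 nm.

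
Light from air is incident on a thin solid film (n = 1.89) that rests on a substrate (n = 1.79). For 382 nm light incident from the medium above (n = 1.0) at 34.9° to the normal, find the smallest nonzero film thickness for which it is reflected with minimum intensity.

Top surface (1.0 → 1.89): reflection off a higher-index medium gives a half-wave phase shift.
Bottom surface (1.89 → 1.79): reflection off a lower-index medium gives no phase shift.
Net: one phase inversion between the two reflected rays.
With one net inversion, destructive interference in reflection requires 2 n t cos θ_r = m λ.
Snell's law: 1.0 sin 34.9° = 1.89 sin θ_r → sin θ_r = 0.303, cos θ_r = 0.953.
Minimum nonzero at m = 1: t = λ / (2 n cos θ_r) = 382 / (2 × 1.89 × 0.953) = 106 nm.

106 nm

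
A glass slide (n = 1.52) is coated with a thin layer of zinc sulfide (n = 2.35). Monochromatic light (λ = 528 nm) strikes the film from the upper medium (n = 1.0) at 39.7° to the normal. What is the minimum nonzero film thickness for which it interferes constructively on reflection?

58.4 nm

At the upper boundary (n = 1.0 to n = 2.35) the reflected ray undergoes a half-wave phase shift.
At the lower boundary (n = 2.35 to n = 1.52) the reflected ray undergoes no phase shift.
Net: one phase inversion between the two reflected rays.
With one net inversion, constructive interference in reflection requires 2 n t cos θ_r = (m + ½) λ.
Snell's law: 1.0 sin 39.7° = 2.35 sin θ_r → sin θ_r = 0.272, cos θ_r = 0.962.
Minimum at m = 0: t = λ / (4 n cos θ_r) = 528 / (4 × 2.35 × 0.962) = 58.4 nm.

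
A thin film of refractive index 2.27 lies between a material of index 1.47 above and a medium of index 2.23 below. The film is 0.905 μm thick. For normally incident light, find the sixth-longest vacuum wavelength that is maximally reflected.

747 nm

Ray reflecting at the top interface goes from n = 1.47 toward n = 2.27: a half-wave phase shift.
At the lower boundary (n = 2.27 to n = 2.23) the reflected ray undergoes no phase shift.
Exactly one π shift → a net half-wave offset.
For bright reflection here: 2 n t = (m + ½) λ.
λ = 2 n t / (m + ½). The sixth-longest wavelength is m = 5: λ = 2 × 2.27 × 905 / 5.50 = 747 nm.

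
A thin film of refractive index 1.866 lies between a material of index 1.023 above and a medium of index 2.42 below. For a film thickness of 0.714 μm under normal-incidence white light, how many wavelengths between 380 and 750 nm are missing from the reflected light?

At the upper boundary (n = 1.023 to n = 1.866) the reflected ray undergoes a half-wave phase shift.
Ray reflecting at the bottom interface goes from n = 1.866 toward n = 2.42: a half-wave phase shift.
The two reflections carry the same phase change, so no net offset.
For weak reflection here: 2 n t = (m + ½) λ.
λ = 2 n t / (m + ½) = 2665 / (m + ½) nm.
m=3: 761 nm (IR); m=4: 592 nm (visible); m=5: 484 nm (visible); m=6: 410 nm (visible); m=7: 355 nm (UV).

3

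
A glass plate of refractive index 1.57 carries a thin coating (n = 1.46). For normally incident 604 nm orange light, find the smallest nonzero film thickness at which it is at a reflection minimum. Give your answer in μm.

Top surface (1.0 → 1.46): reflection off a higher-index medium gives a half-wave phase shift.
At the lower boundary (n = 1.46 to n = 1.57) the reflected ray undergoes a half-wave phase shift.
Zero or two π shifts → no net half-wave offset.
For weak reflection here: 2 n t = (m + ½) λ.
Minimum at m = 0: t = λ / (4 n) = 604 / (4 × 1.46) = 103 nm.

0.103 μm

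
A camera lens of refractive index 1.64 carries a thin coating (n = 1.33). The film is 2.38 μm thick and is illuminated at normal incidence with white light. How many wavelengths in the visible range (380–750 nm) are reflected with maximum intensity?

8

At the upper boundary (n = 1.0 to n = 1.33) the reflected ray undergoes a half-wave phase shift.
Bottom surface (1.33 → 1.64): reflection off a higher-index medium gives a half-wave phase shift.
Zero or two π shifts → no net half-wave offset.
With no net inversion, constructive interference in reflection requires 2 n t = m λ.
λ = 2 n t / m = 6331 / m nm.
m=8: 791 nm (IR); m=9: 703 nm (visible); m=10: 633 nm (visible); m=11: 576 nm (visible); m=12: 528 nm (visible); m=13: 487 nm (visible); m=14: 452 nm (visible); m=15: 422 nm (visible); m=16: 396 nm (visible); m=17: 372 nm (UV).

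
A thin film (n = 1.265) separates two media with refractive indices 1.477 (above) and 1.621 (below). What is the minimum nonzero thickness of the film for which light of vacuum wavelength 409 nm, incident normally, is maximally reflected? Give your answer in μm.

0.0808 μm

Ray reflecting at the top interface goes from n = 1.477 toward n = 1.265: no phase shift.
Ray reflecting at the bottom interface goes from n = 1.265 toward n = 1.621: a half-wave phase shift.
Exactly one π shift → a net half-wave offset.
With one net inversion, constructive interference in reflection requires 2 n t = (m + ½) λ.
Minimum at m = 0: t = λ / (4 n) = 409 / (4 × 1.265) = 80.8 nm.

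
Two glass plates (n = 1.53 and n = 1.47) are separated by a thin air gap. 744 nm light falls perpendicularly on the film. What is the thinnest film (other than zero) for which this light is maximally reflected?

186 nm

At the upper boundary (n = 1.53 to n = 1.0) the reflected ray undergoes no phase shift.
At the lower boundary (n = 1.0 to n = 1.47) the reflected ray undergoes a half-wave phase shift.
Net: one phase inversion between the two reflected rays.
So the condition for constructive reflection is 2 n t = (m + ½) λ.
Minimum at m = 0: t = λ / (4 n) = 744 / (4 × 1.0) = 186 nm.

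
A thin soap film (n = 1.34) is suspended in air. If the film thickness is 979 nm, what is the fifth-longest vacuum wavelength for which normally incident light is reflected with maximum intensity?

At the upper boundary (n = 1.0 to n = 1.34) the reflected ray undergoes a half-wave phase shift.
Bottom surface (1.34 → 1.0): reflection off a lower-index medium gives no phase shift.
Exactly one π shift → a net half-wave offset.
With one net inversion, constructive interference in reflection requires 2 n t = (m + ½) λ.
λ = 2 n t / (m + ½). The fifth-longest wavelength is m = 4: λ = 2 × 1.34 × 979 / 4.50 = 583 nm.

583 nm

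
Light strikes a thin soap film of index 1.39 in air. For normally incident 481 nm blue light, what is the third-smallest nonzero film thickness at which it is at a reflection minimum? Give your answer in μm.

At the upper boundary (n = 1.0 to n = 1.39) the reflected ray undergoes a half-wave phase shift.
Ray reflecting at the bottom interface goes from n = 1.39 toward n = 1.0: no phase shift.
Exactly one π shift → a net half-wave offset.
For dark reflection here: 2 n t = m λ.
The third-smallest nonzero thickness corresponds to m = 3: t = m λ / (2 n) = 3.00 × 481 / (2 × 1.39) = 519 nm.

0.519 μm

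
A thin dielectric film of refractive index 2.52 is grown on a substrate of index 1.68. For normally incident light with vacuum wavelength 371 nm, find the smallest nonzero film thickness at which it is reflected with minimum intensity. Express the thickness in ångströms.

736 Å

At the upper boundary (n = 1.0 to n = 2.52) the reflected ray undergoes a half-wave phase shift.
Bottom surface (2.52 → 1.68): reflection off a lower-index medium gives no phase shift.
Net: one phase inversion between the two reflected rays.
With one net inversion, destructive interference in reflection requires 2 n t = m λ.
Minimum nonzero at m = 1: t = λ / (2 n) = 371 / (2 × 2.52) = 73.6 nm.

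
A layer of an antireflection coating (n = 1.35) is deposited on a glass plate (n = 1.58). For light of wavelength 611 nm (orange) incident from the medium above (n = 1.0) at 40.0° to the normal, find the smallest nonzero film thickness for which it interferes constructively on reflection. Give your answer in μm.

Top surface (1.0 → 1.35): reflection off a higher-index medium gives a half-wave phase shift.
Bottom surface (1.35 → 1.58): reflection off a higher-index medium gives a half-wave phase shift.
Net: no relative phase inversion (both shifts match).
For bright reflection here: 2 n t cos θ_r = m λ.
Snell's law: 1.0 sin 40.0° = 1.35 sin θ_r → sin θ_r = 0.476, cos θ_r = 0.879.
Minimum nonzero at m = 1: t = λ / (2 n cos θ_r) = 611 / (2 × 1.35 × 0.879) = 257 nm.

0.257 μm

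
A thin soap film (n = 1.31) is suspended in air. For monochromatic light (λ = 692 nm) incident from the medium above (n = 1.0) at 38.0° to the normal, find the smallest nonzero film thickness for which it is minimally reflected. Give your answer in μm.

0.299 μm

At the upper boundary (n = 1.0 to n = 1.31) the reflected ray undergoes a half-wave phase shift.
At the lower boundary (n = 1.31 to n = 1.0) the reflected ray undergoes no phase shift.
The two reflections differ by half a wavelength.
So the condition for destructive reflection is 2 n t cos θ_r = m λ.
Snell's law: 1.0 sin 38.0° = 1.31 sin θ_r → sin θ_r = 0.470, cos θ_r = 0.883.
Minimum nonzero at m = 1: t = λ / (2 n cos θ_r) = 692 / (2 × 1.31 × 0.883) = 299 nm.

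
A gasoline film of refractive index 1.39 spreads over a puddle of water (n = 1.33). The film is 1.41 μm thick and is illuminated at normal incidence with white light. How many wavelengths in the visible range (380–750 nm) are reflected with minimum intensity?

5

Top surface (1.0 → 1.39): reflection off a higher-index medium gives a half-wave phase shift.
Bottom surface (1.39 → 1.33): reflection off a lower-index medium gives no phase shift.
Exactly one π shift → a net half-wave offset.
With one net inversion, destructive interference in reflection requires 2 n t = m λ.
λ = 2 n t / m = 3920 / m nm.
m=5: 784 nm (IR); m=6: 653 nm (visible); m=7: 560 nm (visible); m=8: 490 nm (visible); m=9: 436 nm (visible); m=10: 392 nm (visible); m=11: 356 nm (UV).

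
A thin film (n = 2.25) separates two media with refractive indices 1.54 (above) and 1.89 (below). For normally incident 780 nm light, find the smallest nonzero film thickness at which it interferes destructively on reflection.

173 nm

Ray reflecting at the top interface goes from n = 1.54 toward n = 2.25: a half-wave phase shift.
At the lower boundary (n = 2.25 to n = 1.89) the reflected ray undergoes no phase shift.
Exactly one π shift → a net half-wave offset.
So the condition for destructive reflection is 2 n t = m λ.
Minimum nonzero at m = 1: t = λ / (2 n) = 780 / (2 × 2.25) = 173 nm.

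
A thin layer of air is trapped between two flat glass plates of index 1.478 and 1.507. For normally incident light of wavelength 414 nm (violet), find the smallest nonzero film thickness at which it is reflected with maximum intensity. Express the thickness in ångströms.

1035 Å

Top surface (1.478 → 1.0): reflection off a lower-index medium gives no phase shift.
At the lower boundary (n = 1.0 to n = 1.507) the reflected ray undergoes a half-wave phase shift.
The two reflections differ by half a wavelength.
For bright reflection here: 2 n t = (m + ½) λ.
Minimum at m = 0: t = λ / (4 n) = 414 / (4 × 1.0) = 104 nm.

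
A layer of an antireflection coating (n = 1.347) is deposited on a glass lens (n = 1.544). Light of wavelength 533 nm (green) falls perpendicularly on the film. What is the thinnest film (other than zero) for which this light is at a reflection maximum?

198 nm

Top surface (1.0 → 1.347): reflection off a higher-index medium gives a half-wave phase shift.
Ray reflecting at the bottom interface goes from n = 1.347 toward n = 1.544: a half-wave phase shift.
The two reflections carry the same phase change, so no net offset.
With no net inversion, constructive interference in reflection requires 2 n t = m λ.
Minimum nonzero at m = 1: t = λ / (2 n) = 533 / (2 × 1.347) = 198 nm.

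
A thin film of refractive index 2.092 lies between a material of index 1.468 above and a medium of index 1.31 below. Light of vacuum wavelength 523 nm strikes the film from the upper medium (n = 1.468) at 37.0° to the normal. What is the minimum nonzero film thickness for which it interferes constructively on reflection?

Top surface (1.468 → 2.092): reflection off a higher-index medium gives a half-wave phase shift.
Bottom surface (2.092 → 1.31): reflection off a lower-index medium gives no phase shift.
The two reflections differ by half a wavelength.
With one net inversion, constructive interference in reflection requires 2 n t cos θ_r = (m + ½) λ.
Snell's law: 1.468 sin 37.0° = 2.092 sin θ_r → sin θ_r = 0.422, cos θ_r = 0.906.
Minimum at m = 0: t = λ / (4 n cos θ_r) = 523 / (4 × 2.092 × 0.906) = 69.0 nm.

69.0 nm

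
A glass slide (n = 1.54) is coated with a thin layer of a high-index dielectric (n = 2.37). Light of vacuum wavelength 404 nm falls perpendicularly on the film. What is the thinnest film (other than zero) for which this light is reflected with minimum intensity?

85.2 nm

Ray reflecting at the top interface goes from n = 1.0 toward n = 2.37: a half-wave phase shift.
Ray reflecting at the bottom interface goes from n = 2.37 toward n = 1.54: no phase shift.
The two reflections differ by half a wavelength.
For minimum reflection here: 2 n t = m λ.
Minimum nonzero at m = 1: t = λ / (2 n) = 404 / (2 × 2.37) = 85.2 nm.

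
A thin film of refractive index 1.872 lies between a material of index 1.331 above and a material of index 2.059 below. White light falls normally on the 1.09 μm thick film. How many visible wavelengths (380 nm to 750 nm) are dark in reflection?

6

At the upper boundary (n = 1.331 to n = 1.872) the reflected ray undergoes a half-wave phase shift.
At the lower boundary (n = 1.872 to n = 2.059) the reflected ray undergoes a half-wave phase shift.
The two reflections carry the same phase change, so no net offset.
For dark reflection here: 2 n t = (m + ½) λ.
λ = 2 n t / (m + ½) = 4081 / (m + ½) nm.
m=4: 907 nm (IR); m=5: 742 nm (visible); m=6: 628 nm (visible); m=7: 544 nm (visible); m=8: 480 nm (visible); m=9: 430 nm (visible); m=10: 389 nm (visible); m=11: 355 nm (UV).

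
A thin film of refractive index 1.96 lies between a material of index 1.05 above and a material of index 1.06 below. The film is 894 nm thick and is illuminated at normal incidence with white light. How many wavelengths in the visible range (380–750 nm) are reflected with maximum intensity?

4

At the upper boundary (n = 1.05 to n = 1.96) the reflected ray undergoes a half-wave phase shift.
Bottom surface (1.96 → 1.06): reflection off a lower-index medium gives no phase shift.
Exactly one π shift → a net half-wave offset.
For strong reflection here: 2 n t = (m + ½) λ.
λ = 2 n t / (m + ½) = 3504 / (m + ½) nm.
m=4: 779 nm (IR); m=5: 637 nm (visible); m=6: 539 nm (visible); m=7: 467 nm (visible); m=8: 412 nm (visible); m=9: 369 nm (UV).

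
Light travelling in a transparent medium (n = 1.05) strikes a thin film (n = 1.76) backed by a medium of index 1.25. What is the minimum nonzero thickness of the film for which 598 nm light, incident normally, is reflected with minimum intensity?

170 nm

Top surface (1.05 → 1.76): reflection off a higher-index medium gives a half-wave phase shift.
Bottom surface (1.76 → 1.25): reflection off a lower-index medium gives no phase shift.
Exactly one π shift → a net half-wave offset.
For weak reflection here: 2 n t = m λ.
Minimum nonzero at m = 1: t = λ / (2 n) = 598 / (2 × 1.76) = 170 nm.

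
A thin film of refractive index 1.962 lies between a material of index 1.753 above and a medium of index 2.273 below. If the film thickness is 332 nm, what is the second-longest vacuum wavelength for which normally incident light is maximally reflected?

Top surface (1.753 → 1.962): reflection off a higher-index medium gives a half-wave phase shift.
Bottom surface (1.962 → 2.273): reflection off a higher-index medium gives a half-wave phase shift.
Net: no relative phase inversion (both shifts match).
For strong reflection here: 2 n t = m λ.
λ = 2 n t / m. The second-longest wavelength is m = 2: λ = 2 × 1.962 × 332 / 2.00 = 651 nm.

651 nm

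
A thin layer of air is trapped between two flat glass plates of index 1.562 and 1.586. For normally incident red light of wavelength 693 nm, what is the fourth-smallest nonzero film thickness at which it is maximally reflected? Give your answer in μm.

At the upper boundary (n = 1.562 to n = 1.0) the reflected ray undergoes no phase shift.
Bottom surface (1.0 → 1.586): reflection off a higher-index medium gives a half-wave phase shift.
Net: one phase inversion between the two reflected rays.
For bright reflection here: 2 n t = (m + ½) λ.
The fourth-smallest nonzero thickness corresponds to m = 3: t = (m + ½) λ / (2 n) = 3.50 × 693 / (2 × 1.0) = 1213 nm.

1.21 μm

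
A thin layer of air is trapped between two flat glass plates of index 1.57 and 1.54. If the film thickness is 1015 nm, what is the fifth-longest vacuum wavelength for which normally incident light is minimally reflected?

At the upper boundary (n = 1.57 to n = 1.0) the reflected ray undergoes no phase shift.
Bottom surface (1.0 → 1.54): reflection off a higher-index medium gives a half-wave phase shift.
Exactly one π shift → a net half-wave offset.
So the condition for destructive reflection is 2 n t = m λ.
λ = 2 n t / m. The fifth-longest wavelength is m = 5: λ = 2 × 1.0 × 1015 / 5.00 = 406 nm.

406 nm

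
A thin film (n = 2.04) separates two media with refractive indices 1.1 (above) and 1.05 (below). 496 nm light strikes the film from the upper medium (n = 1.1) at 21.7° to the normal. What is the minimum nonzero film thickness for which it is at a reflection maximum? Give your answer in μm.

Ray reflecting at the top interface goes from n = 1.1 toward n = 2.04: a half-wave phase shift.
Ray reflecting at the bottom interface goes from n = 2.04 toward n = 1.05: no phase shift.
Exactly one π shift → a net half-wave offset.
With one net inversion, constructive interference in reflection requires 2 n t cos θ_r = (m + ½) λ.
Snell's law: 1.1 sin 21.7° = 2.04 sin θ_r → sin θ_r = 0.199, cos θ_r = 0.980.
Minimum at m = 0: t = λ / (4 n cos θ_r) = 496 / (4 × 2.04 × 0.980) = 62.0 nm.

0.0620 μm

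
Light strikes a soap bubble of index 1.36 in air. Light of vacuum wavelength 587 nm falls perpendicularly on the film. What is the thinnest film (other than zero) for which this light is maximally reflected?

108 nm

At the upper boundary (n = 1.0 to n = 1.36) the reflected ray undergoes a half-wave phase shift.
At the lower boundary (n = 1.36 to n = 1.0) the reflected ray undergoes no phase shift.
Net: one phase inversion between the two reflected rays.
With one net inversion, constructive interference in reflection requires 2 n t = (m + ½) λ.
Minimum at m = 0: t = λ / (4 n) = 587 / (4 × 1.36) = 108 nm.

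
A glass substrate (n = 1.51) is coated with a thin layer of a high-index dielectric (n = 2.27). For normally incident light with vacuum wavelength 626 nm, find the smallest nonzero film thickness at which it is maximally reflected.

Ray reflecting at the top interface goes from n = 1.0 toward n = 2.27: a half-wave phase shift.
Ray reflecting at the bottom interface goes from n = 2.27 toward n = 1.51: no phase shift.
Net: one phase inversion between the two reflected rays.
So the condition for constructive reflection is 2 n t = (m + ½) λ.
Minimum at m = 0: t = λ / (4 n) = 626 / (4 × 2.27) = 68.9 nm.

68.9 nm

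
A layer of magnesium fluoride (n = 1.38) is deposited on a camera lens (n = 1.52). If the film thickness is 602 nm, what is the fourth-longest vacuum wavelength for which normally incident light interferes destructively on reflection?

475 nm

Ray reflecting at the top interface goes from n = 1.0 toward n = 1.38: a half-wave phase shift.
At the lower boundary (n = 1.38 to n = 1.52) the reflected ray undergoes a half-wave phase shift.
Zero or two π shifts → no net half-wave offset.
For dark reflection here: 2 n t = (m + ½) λ.
λ = 2 n t / (m + ½). The fourth-longest wavelength is m = 3: λ = 2 × 1.38 × 602 / 3.50 = 475 nm.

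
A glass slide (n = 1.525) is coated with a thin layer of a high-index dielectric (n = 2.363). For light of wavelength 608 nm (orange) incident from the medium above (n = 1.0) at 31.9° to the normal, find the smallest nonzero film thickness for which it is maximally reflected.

66.0 nm

At the upper boundary (n = 1.0 to n = 2.363) the reflected ray undergoes a half-wave phase shift.
Bottom surface (2.363 → 1.525): reflection off a lower-index medium gives no phase shift.
The two reflections differ by half a wavelength.
For strong reflection here: 2 n t cos θ_r = (m + ½) λ.
Snell's law: 1.0 sin 31.9° = 2.363 sin θ_r → sin θ_r = 0.224, cos θ_r = 0.975.
Minimum at m = 0: t = λ / (4 n cos θ_r) = 608 / (4 × 2.363 × 0.975) = 66.0 nm.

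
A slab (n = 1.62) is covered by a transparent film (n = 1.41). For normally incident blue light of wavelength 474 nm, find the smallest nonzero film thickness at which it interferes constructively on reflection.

168 nm

Ray reflecting at the top interface goes from n = 1.0 toward n = 1.41: a half-wave phase shift.
Ray reflecting at the bottom interface goes from n = 1.41 toward n = 1.62: a half-wave phase shift.
The two reflections carry the same phase change, so no net offset.
So the condition for constructive reflection is 2 n t = m λ.
Minimum nonzero at m = 1: t = λ / (2 n) = 474 / (2 × 1.41) = 168 nm.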